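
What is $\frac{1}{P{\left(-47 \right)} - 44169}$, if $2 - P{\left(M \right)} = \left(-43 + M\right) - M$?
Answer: $- \frac{1}{44124} \approx -2.2663 \cdot 10^{-5}$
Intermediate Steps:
$P{\left(M \right)} = 45$ ($P{\left(M \right)} = 2 - \left(\left(-43 + M\right) - M\right) = 2 - -43 = 2 + 43 = 45$)
$\frac{1}{P{\left(-47 \right)} - 44169} = \frac{1}{45 - 44169} = \frac{1}{-44124} = - \frac{1}{44124}$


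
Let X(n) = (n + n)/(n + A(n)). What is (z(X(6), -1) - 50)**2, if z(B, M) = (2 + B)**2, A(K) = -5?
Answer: 21316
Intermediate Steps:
X(n) = 2*n/(-5 + n) (X(n) = (n + n)/(n - 5) = (2*n)/(-5 + n) = 2*n/(-5 + n))
(z(X(6), -1) - 50)**2 = ((2 + 2*6/(-5 + 6))**2 - 50)**2 = ((2 + 2*6/1)**2 - 50)**2 = ((2 + 2*6*1)**2 - 50)**2 = ((2 + 12)**2 - 50)**2 = (14**2 - 50)**2 = (196 - 50)**2 = 146**2 = 21316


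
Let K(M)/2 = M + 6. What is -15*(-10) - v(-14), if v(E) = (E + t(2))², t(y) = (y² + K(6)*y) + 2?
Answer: -1450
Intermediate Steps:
K(M) = 12 + 2*M (K(M) = 2*(M + 6) = 2*(6 + M) = 12 + 2*M)
t(y) = 2 + y² + 24*y (t(y) = (y² + (12 + 2*6)*y) + 2 = (y² + (12 + 12)*y) + 2 = (y² + 24*y) + 2 = 2 + y² + 24*y)
v(E) = (54 + E)² (v(E) = (E + (2 + 2² + 24*2))² = (E + (2 + 4 + 48))² = (E + 54)² = (54 + E)²)
-15*(-10) - v(-14) = -15*(-10) - (54 - 14)² = 150 - 1*40² = 150 - 1*1600 = 150 - 1600 = -1450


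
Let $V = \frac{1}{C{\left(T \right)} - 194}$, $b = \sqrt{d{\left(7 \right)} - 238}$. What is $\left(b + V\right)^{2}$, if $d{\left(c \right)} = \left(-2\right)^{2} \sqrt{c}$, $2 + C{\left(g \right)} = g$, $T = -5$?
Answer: $\frac{\left(1 - 201 i \sqrt{2} \sqrt{119 - 2 \sqrt{7}}\right)^{2}}{40401} \approx -227.42 - 0.15005 i$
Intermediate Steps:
$C{\left(g \right)} = -2 + g$
$d{\left(c \right)} = 4 \sqrt{c}$
$b = \sqrt{-238 + 4 \sqrt{7}}$ ($b = \sqrt{4 \sqrt{7} - 238} = \sqrt{-238 + 4 \sqrt{7}} \approx 15.08 i$)
$V = - \frac{1}{201}$ ($V = \frac{1}{\left(-2 - 5\right) - 194} = \frac{1}{-7 - 194} = \frac{1}{-201} = - \frac{1}{201} \approx -0.0049751$)
$\left(b + V\right)^{2} = \left(\sqrt{-238 + 4 \sqrt{7}} - \frac{1}{201}\right)^{2} = \left(- \frac{1}{201} + \sqrt{-238 + 4 \sqrt{7}}\right)^{2}$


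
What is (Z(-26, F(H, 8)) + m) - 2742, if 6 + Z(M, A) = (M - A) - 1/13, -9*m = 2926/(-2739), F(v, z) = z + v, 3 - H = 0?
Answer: -81134188/29133 ≈ -2785.0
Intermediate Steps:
H = 3 (H = 3 - 1*0 = 3 + 0 = 3)
F(v, z) = v + z
m = 266/2241 (m = -2926/(9*(-2739)) = -2926*(-1)/(9*2739) = -1/9*(-266/249) = 266/2241 ≈ 0.11870)
Z(M, A) = -79/13 + M - A (Z(M, A) = -6 + ((M - A) - 1/13) = -6 + (-1/13 + M - A) = -79/13 + M - A)
(Z(-26, F(H, 8)) + m) - 2742 = ((-79/13 - 26 - (3 + 8)) + 266/2241) - 2742 = ((-79/13 - 26 - 1*11) + 266/2241) - 2742 = ((-79/13 - 26 - 11) + 266/2241) - 2742 = (-560/13 + 266/2241) - 2742 = -1251502/29133 - 2742 = -81134188/29133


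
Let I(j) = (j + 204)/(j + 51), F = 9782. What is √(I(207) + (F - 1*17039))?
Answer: I*√53660990/86 ≈ 85.179*I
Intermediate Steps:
I(j) = (204 + j)/(51 + j)
√(I(207) + (F - 1*17039)) = √((204 + 207)/(51 + 207) + (9782 - 1*17039)) = √(411/258 + (9782 - 17039)) = √((1/258)*411 - 7257) = √(137/86 - 7257) = √(-623965/86) = I*√53660990/86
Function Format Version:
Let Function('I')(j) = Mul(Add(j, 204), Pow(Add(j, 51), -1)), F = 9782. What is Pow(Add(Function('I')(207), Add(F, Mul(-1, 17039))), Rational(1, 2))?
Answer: Mul(Rational(1, 86), I, Pow(53660990, Rational(1, 2))) ≈ Mul(85.179, I)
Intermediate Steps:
Function('I')(j) = Mul(Pow(Add(51, j), -1), Add(204, j)) (Function('I')(j) = Mul(Add(204, j), Pow(Add(51, j), -1)) = Mul(Pow(Add(51, j), -1), Add(204, j)))
Pow(Add(Function('I')(207), Add(F, Mul(-1, 17039))), Rational(1, 2)) = Pow(Add(Mul(Pow(Add(51, 207), -1), Add(204, 207)), Add(9782, Mul(-1, 17039))), Rational(1, 2)) = Pow(Add(Mul(Pow(258, -1), 411), Add(9782, -17039)), Rational(1, 2)) = Pow(Add(Mul(Rational(1, 258), 411), -7257), Rational(1, 2)) = Pow(Add(Rational(137, 86), -7257), Rational(1, 2)) = Pow(Rational(-623965, 86), Rational(1, 2)) = Mul(Rational(1, 86), I, Pow(53660990, Rational(1, 2)))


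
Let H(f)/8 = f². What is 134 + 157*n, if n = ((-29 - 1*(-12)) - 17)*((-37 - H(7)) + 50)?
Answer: 2023236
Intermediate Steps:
H(f) = 8*f²
n = 12886 (n = ((-29 - 1*(-12)) - 17)*((-37 - 8*7²) + 50) = ((-29 + 12) - 17)*((-37 - 8*49) + 50) = (-17 - 17)*((-37 - 1*392) + 50) = -34*((-37 - 392) + 50) = -34*(-429 + 50) = -34*(-379) = 12886)
134 + 157*n = 134 + 157*12886 = 134 + 2023102 = 2023236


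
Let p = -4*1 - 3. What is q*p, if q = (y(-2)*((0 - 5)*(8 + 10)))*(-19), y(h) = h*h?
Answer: -47880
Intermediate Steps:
p = -7 (p = -4 - 3 = -7)
y(h) = h**2
q = 6840 (q = ((-2)**2*((0 - 5)*(8 + 10)))*(-19) = (4*(-5*18))*(-19) = (4*(-90))*(-19) = -360*(-19) = 6840)
q*p = 6840*(-7) = -47880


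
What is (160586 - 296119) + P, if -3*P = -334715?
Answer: -71884/3 ≈ -23961.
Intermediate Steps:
P = 334715/3 (P = -⅓*(-334715) = 334715/3 ≈ 1.1157e+5)
(160586 - 296119) + P = (160586 - 296119) + 334715/3 = -135533 + 334715/3 = -71884/3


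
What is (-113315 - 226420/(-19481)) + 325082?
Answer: 4125659347/19481 ≈ 2.1178e+5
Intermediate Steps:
(-113315 - 226420/(-19481)) + 325082 = (-113315 - 226420*(-1/19481)) + 325082 = (-113315 + 226420/19481) + 325082 = -2207263095/19481 + 325082 = 4125659347/19481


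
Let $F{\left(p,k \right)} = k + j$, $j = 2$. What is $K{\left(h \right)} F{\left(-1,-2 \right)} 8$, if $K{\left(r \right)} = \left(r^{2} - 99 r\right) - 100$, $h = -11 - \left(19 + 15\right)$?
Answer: $0$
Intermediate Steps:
$h = -45$ ($h = -11 - 34 = -45$)
$F{\left(p,k \right)} = 2 + k$ ($F{\left(p,k \right)} = k + 2 = 2 + k$)
$K{\left(r \right)} = -100 + r^{2} - 99 r$
$K{\left(h \right)} F{\left(-1,-2 \right)} 8 = \left(-100 + \left(-45\right)^{2} - -4455\right) \left(2 - 2\right) 8 = \left(-100 + 2025 + 4455\right) 0 \cdot 8 = 6380 \cdot 0 = 0$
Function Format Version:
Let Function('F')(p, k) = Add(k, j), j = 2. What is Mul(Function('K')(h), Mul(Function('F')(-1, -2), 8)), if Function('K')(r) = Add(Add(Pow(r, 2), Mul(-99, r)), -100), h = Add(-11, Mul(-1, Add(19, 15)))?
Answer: 0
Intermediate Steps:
h = -45 (h = Add(-11, Mul(-1, 34)) = Add(-11, -34) = -45)
Function('F')(p, k) = Add(2, k) (Function('F')(p, k) = Add(k, 2) = Add(2, k))
Function('K')(r) = Add(-100, Pow(r, 2), Mul(-99, r))
Mul(Function('K')(h), Mul(Function('F')(-1, -2), 8)) = Mul(Add(-100, Pow(-45, 2), Mul(-99, -45)), Mul(Add(2, -2), 8)) = Mul(Add(-100, 2025, 4455), Mul(0, 8)) = Mul(6380, 0) = 0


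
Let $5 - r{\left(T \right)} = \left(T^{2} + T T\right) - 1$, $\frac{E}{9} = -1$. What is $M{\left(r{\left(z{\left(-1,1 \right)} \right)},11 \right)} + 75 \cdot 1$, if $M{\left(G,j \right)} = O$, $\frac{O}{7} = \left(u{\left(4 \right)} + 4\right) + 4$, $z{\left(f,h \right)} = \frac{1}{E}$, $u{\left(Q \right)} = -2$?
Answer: $117$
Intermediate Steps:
$E = -9$ ($E = 9 \left(-1\right) = -9$)
$z{\left(f,h \right)} = - \frac{1}{9}$ ($z{\left(f,h \right)} = \frac{1}{-9} = - \frac{1}{9}$)
$O = 42$ ($O = 7 \left(\left(-2 + 4\right) + 4\right) = 7 \left(2 + 4\right) = 7 \cdot 6 = 42$)
$r{\left(T \right)} = 6 - 2 T^{2}$ ($r{\left(T \right)} = 5 - \left(\left(T^{2} + T T\right) - 1\right) = 5 - \left(\left(T^{2} + T^{2}\right) - 1\right) = 5 - \left(2 T^{2} - 1\right) = 5 - \left(-1 + 2 T^{2}\right) = 6 - 2 T^{2}$)
$M{\left(G,j \right)} = 42$
$M{\left(r{\left(z{\left(-1,1 \right)} \right)},11 \right)} + 75 \cdot 1 = 42 + 75 \cdot 1 = 42 + 75 = 117$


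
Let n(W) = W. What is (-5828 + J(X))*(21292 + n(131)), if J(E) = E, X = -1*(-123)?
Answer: -122218215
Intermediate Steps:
X = 123
(-5828 + J(X))*(21292 + n(131)) = (-5828 + 123)*(21292 + 131) = -5705*21423 = -122218215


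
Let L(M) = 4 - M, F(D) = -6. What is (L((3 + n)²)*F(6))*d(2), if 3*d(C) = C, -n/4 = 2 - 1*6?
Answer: 1428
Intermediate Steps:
n = 16 (n = -4*(2 - 1*6) = -4*(2 - 6) = -4*(-4) = 16)
d(C) = C/3
(L((3 + n)²)*F(6))*d(2) = ((4 - (3 + 16)²)*(-6))*((⅓)*2) = ((4 - 1*19²)*(-6))*(⅔) = ((4 - 1*361)*(-6))*(⅔) = ((4 - 361)*(-6))*(⅔) = -357*(-6)*(⅔) = 2142*(⅔) = 1428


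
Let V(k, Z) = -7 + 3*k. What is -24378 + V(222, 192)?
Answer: -23719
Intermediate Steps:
-24378 + V(222, 192) = -24378 + (-7 + 3*222) = -24378 + (-7 + 666) = -24378 + 659 = -23719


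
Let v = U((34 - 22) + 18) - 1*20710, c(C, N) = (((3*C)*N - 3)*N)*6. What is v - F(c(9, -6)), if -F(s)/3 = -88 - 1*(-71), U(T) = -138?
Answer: -20899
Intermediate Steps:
c(C, N) = 6*N*(-3 + 3*C*N) (c(C, N) = ((3*C*N - 3)*N)*6 = ((-3 + 3*C*N)*N)*6 = (N*(-3 + 3*C*N))*6 = 6*N*(-3 + 3*C*N))
F(s) = 51 (F(s) = -3*(-88 - 1*(-71)) = -3*(-88 + 71) = -3*(-17) = 51)
v = -20848 (v = -138 - 1*20710 = -138 - 20710 = -20848)
v - F(c(9, -6)) = -20848 - 1*51 = -20848 - 51 = -20899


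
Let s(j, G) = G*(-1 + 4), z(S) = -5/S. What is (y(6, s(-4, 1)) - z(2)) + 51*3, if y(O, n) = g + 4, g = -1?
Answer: 317/2 ≈ 158.50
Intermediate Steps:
s(j, G) = 3*G (s(j, G) = G*3 = 3*G)
y(O, n) = 3 (y(O, n) = -1 + 4 = 3)
(y(6, s(-4, 1)) - z(2)) + 51*3 = (3 - (-5)/2) + 51*3 = (3 - (-5)/2) + 153 = (3 - 1*(-5/2)) + 153 = (3 + 5/2) + 153 = 11/2 + 153 = 317/2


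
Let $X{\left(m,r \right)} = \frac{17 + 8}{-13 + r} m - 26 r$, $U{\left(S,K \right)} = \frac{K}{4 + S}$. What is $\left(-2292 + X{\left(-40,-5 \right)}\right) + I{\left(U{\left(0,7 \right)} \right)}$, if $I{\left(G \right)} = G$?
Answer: $- \frac{75769}{36} \approx -2104.7$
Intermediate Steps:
$X{\left(m,r \right)} = - 26 r + \frac{25 m}{-13 + r}$ ($X{\left(m,r \right)} = \frac{25}{-13 + r} m - 26 r = \frac{25 m}{-13 + r} - 26 r = - 26 r + \frac{25 m}{-13 + r}$)
$\left(-2292 + X{\left(-40,-5 \right)}\right) + I{\left(U{\left(0,7 \right)} \right)} = \left(-2292 + \frac{- 26 \left(-5\right)^{2} + 25 \left(-40\right) + 338 \left(-5\right)}{-13 - 5}\right) + \frac{7}{4 + 0} = \left(-2292 + \frac{\left(-26\right) 25 - 1000 - 1690}{-18}\right) + \frac{7}{4} = \left(-2292 - \frac{-650 - 1000 - 1690}{18}\right) + 7 \cdot \frac{1}{4} = \left(-2292 - - \frac{1670}{9}\right) + \frac{7}{4} = \left(-2292 + \frac{1670}{9}\right) + \frac{7}{4} = - \frac{18958}{9} + \frac{7}{4} = - \frac{75769}{36}$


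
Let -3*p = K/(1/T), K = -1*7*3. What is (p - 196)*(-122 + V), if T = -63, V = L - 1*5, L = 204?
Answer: -49049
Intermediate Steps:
V = 199 (V = 204 - 1*5 = 204 - 5 = 199)
K = -21 (K = -7*3 = -21)
p = -441 (p = -(-7)/(1/(-63)) = -(-7)/(-1/63) = -(-7)*(-63) = -⅓*1323 = -441)
(p - 196)*(-122 + V) = (-441 - 196)*(-122 + 199) = -637*77 = -49049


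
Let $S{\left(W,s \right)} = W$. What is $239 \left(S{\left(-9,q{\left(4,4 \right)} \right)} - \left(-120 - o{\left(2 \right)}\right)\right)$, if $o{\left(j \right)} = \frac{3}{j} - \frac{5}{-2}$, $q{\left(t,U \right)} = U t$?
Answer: $27485$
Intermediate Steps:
$o{\left(j \right)} = \frac{5}{2} + \frac{3}{j}$ ($o{\left(j \right)} = \frac{3}{j} - - \frac{5}{2} = \frac{3}{j} + \frac{5}{2} = \frac{5}{2} + \frac{3}{j}$)
$239 \left(S{\left(-9,q{\left(4,4 \right)} \right)} - \left(-120 - o{\left(2 \right)}\right)\right) = 239 \left(-9 + \left(\left(-53 + \left(\left(\frac{5}{2} + \frac{3}{2}\right) - -70\right)\right) + 103\right)\right) = 239 \left(-9 + \left(\left(-53 + \left(\left(\frac{5}{2} + 3 \cdot \frac{1}{2}\right) + 70\right)\right) + 103\right)\right) = 239 \left(-9 + \left(\left(-53 + \left(\left(\frac{5}{2} + \frac{3}{2}\right) + 70\right)\right) + 103\right)\right) = 239 \left(-9 + \left(\left(-53 + \left(4 + 70\right)\right) + 103\right)\right) = 239 \left(-9 + \left(\left(-53 + 74\right) + 103\right)\right) = 239 \left(-9 + \left(21 + 103\right)\right) = 239 \left(-9 + 124\right) = 239 \cdot 115 = 27485$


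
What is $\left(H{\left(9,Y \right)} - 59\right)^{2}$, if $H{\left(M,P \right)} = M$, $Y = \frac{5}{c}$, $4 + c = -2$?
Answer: $2500$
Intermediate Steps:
$c = -6$ ($c = -4 - 2 = -6$)
$Y = - \frac{5}{6}$ ($Y = \frac{5}{-6} = 5 \left(- \frac{1}{6}\right) = - \frac{5}{6} \approx -0.83333$)
$\left(H{\left(9,Y \right)} - 59\right)^{2} = \left(9 - 59\right)^{2} = \left(-50\right)^{2} = 2500$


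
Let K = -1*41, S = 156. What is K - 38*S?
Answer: -5969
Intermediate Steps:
K = -41
K - 38*S = -41 - 38*156 = -41 - 5928 = -5969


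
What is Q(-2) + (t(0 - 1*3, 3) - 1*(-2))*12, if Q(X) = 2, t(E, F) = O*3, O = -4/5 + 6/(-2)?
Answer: -554/5 ≈ -110.80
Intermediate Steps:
O = -19/5 (O = -4*⅕ + 6*(-½) = -⅘ - 3 = -19/5 ≈ -3.8000)
t(E, F) = -57/5 (t(E, F) = -19/5*3 = -57/5)
Q(-2) + (t(0 - 1*3, 3) - 1*(-2))*12 = 2 + (-57/5 - 1*(-2))*12 = 2 + (-57/5 + 2)*12 = 2 - 47/5*12 = 2 - 564/5 = -554/5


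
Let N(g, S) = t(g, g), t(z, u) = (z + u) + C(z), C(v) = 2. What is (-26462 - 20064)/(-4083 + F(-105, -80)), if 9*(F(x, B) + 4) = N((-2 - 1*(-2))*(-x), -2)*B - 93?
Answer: 209367/18518 ≈ 11.306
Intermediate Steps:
t(z, u) = 2 + u + z (t(z, u) = (z + u) + 2 = (u + z) + 2 = 2 + u + z)
N(g, S) = 2 + 2*g (N(g, S) = 2 + g + g = 2 + 2*g)
F(x, B) = -43/3 + 2*B/9 (F(x, B) = -4 + ((2 + 2*((-2 - 1*(-2))*(-x)))*B - 93)/9 = -4 + ((2 + 2*((-2 + 2)*(-x)))*B - 93)/9 = -4 + ((2 + 2*(0*(-x)))*B - 93)/9 = -4 + ((2 + 2*0)*B - 93)/9 = -4 + ((2 + 0)*B - 93)/9 = -4 + (2*B - 93)/9 = -4 + (-93 + 2*B)/9 = -4 + (-31/3 + 2*B/9) = -43/3 + 2*B/9)
(-26462 - 20064)/(-4083 + F(-105, -80)) = (-26462 - 20064)/(-4083 + (-43/3 + (2/9)*(-80))) = -46526/(-4083 + (-43/3 - 160/9)) = -46526/(-4083 - 289/9) = -46526/(-37036/9) = -46526*(-9/37036) = 209367/18518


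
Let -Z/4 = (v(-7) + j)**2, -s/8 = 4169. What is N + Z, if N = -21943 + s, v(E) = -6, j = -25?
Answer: -59139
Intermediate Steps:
s = -33352 (s = -8*4169 = -33352)
Z = -3844 (Z = -4*(-6 - 25)**2 = -4*(-31)**2 = -4*961 = -3844)
N = -55295 (N = -21943 - 33352 = -55295)
N + Z = -55295 - 3844 = -59139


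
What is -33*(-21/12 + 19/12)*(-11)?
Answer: -121/2 ≈ -60.500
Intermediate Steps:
-33*(-21/12 + 19/12)*(-11) = -33*(-21*1/12 + 19*(1/12))*(-11) = -33*(-7/4 + 19/12)*(-11) = -33*(-⅙)*(-11) = (11/2)*(-11) = -121/2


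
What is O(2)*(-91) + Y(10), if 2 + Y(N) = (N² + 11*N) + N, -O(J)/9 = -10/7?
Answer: -952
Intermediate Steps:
O(J) = 90/7 (O(J) = -(-90)/7 = -9*(-10/7) = 90/7)
Y(N) = -2 + N² + 12*N (Y(N) = -2 + ((N² + 11*N) + N) = -2 + (N² + 12*N) = -2 + N² + 12*N)
O(2)*(-91) + Y(10) = (90/7)*(-91) + (-2 + 10² + 12*10) = -1170 + (-2 + 100 + 120) = -1170 + 218 = -952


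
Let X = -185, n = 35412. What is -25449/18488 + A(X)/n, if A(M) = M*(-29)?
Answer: -200502967/163674264 ≈ -1.2250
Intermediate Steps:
A(M) = -29*M
-25449/18488 + A(X)/n = -25449/18488 - 29*(-185)/35412 = -25449*1/18488 + 5365*(1/35412) = -25449/18488 + 5365/35412 = -200502967/163674264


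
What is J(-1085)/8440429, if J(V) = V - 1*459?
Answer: -1544/8440429 ≈ -0.00018293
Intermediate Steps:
J(V) = -459 + V (J(V) = V - 459 = -459 + V)
J(-1085)/8440429 = (-459 - 1085)/8440429 = -1544*1/8440429 = -1544/8440429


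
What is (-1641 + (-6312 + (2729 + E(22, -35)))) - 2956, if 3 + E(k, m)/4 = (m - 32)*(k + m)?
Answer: -4708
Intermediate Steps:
E(k, m) = -12 + 4*(-32 + m)*(k + m) (E(k, m) = -12 + 4*((m - 32)*(k + m)) = -12 + 4*((-32 + m)*(k + m)) = -12 + 4*(-32 + m)*(k + m))
(-1641 + (-6312 + (2729 + E(22, -35)))) - 2956 = (-1641 + (-6312 + (2729 + (-12 - 128*22 - 128*(-35) + 4*(-35)² + 4*22*(-35))))) - 2956 = (-1641 + (-6312 + (2729 + (-12 - 2816 + 4480 + 4*1225 - 3080)))) - 2956 = (-1641 + (-6312 + (2729 + (-12 - 2816 + 4480 + 4900 - 3080)))) - 2956 = (-1641 + (-6312 + (2729 + 3472))) - 2956 = (-1641 + (-6312 + 6201)) - 2956 = (-1641 - 111) - 2956 = -1752 - 2956 = -4708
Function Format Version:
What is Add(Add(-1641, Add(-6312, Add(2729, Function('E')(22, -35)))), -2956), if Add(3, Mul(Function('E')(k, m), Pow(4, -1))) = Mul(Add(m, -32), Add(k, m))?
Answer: -4708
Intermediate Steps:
Function('E')(k, m) = Add(-12, Mul(4, Add(-32, m), Add(k, m))) (Function('E')(k, m) = Add(-12, Mul(4, Mul(Add(m, -32), Add(k, m)))) = Add(-12, Mul(4, Mul(Add(-32, m), Add(k, m)))) = Add(-12, Mul(4, Add(-32, m), Add(k, m))))
Add(Add(-1641, Add(-6312, Add(2729, Function('E')(22, -35)))), -2956) = Add(Add(-1641, Add(-6312, Add(2729, Add(-12, Mul(-128, 22), Mul(-128, -35), Mul(4, Pow(-35, 2)), Mul(4, 22, -35))))), -2956) = Add(Add(-1641, Add(-6312, Add(2729, Add(-12, -2816, 4480, Mul(4, 1225), -3080)))), -2956) = Add(Add(-1641, Add(-6312, Add(2729, Add(-12, -2816, 4480, 4900, -3080)))), -2956) = Add(Add(-1641, Add(-6312, Add(2729, 3472))), -2956) = Add(Add(-1641, Add(-6312, 6201)), -2956) = Add(Add(-1641, -111), -2956) = Add(-1752, -2956) = -4708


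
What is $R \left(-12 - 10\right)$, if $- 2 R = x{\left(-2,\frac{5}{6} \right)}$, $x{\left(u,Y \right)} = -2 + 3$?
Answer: $11$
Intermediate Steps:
$x{\left(u,Y \right)} = 1$
$R = - \frac{1}{2}$ ($R = \left(- \frac{1}{2}\right) 1 = - \frac{1}{2} \approx -0.5$)
$R \left(-12 - 10\right) = - \frac{-12 - 10}{2} = \left(- \frac{1}{2}\right) \left(-22\right) = 11$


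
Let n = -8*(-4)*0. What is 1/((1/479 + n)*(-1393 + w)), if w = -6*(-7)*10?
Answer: -479/973 ≈ -0.49229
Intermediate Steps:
n = 0 (n = 32*0 = 0)
w = 420 (w = 42*10 = 420)
1/((1/479 + n)*(-1393 + w)) = 1/((1/479 + 0)*(-1393 + 420)) = 1/((1/479 + 0)*(-973)) = -1/973/(1/479) = 479*(-1/973) = -479/973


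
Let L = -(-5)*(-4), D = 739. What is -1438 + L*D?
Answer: -16218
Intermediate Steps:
L = -20 (L = -5*(-1)*(-4) = 5*(-4) = -20)
-1438 + L*D = -1438 - 20*739 = -1438 - 14780 = -16218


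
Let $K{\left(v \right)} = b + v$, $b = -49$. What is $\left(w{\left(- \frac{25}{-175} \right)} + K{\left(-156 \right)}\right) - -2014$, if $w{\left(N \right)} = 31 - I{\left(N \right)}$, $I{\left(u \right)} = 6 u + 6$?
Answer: $\frac{12832}{7} \approx 1833.1$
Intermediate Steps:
$I{\left(u \right)} = 6 + 6 u$
$K{\left(v \right)} = -49 + v$
$w{\left(N \right)} = 25 - 6 N$ ($w{\left(N \right)} = 31 - \left(6 + 6 N\right) = 25 - 6 N$)
$\left(w{\left(- \frac{25}{-175} \right)} + K{\left(-156 \right)}\right) - -2014 = \left(\left(25 - 6 \left(- \frac{25}{-175}\right)\right) - 205\right) - -2014 = \left(\left(25 - 6 \left(\left(-25\right) \left(- \frac{1}{175}\right)\right)\right) - 205\right) + 2014 = \left(\left(25 - \frac{6}{7}\right) - 205\right) + 2014 = \left(\frac{169}{7} - 205\right) + 2014 = - \frac{1266}{7} + 2014 = \frac{12832}{7}$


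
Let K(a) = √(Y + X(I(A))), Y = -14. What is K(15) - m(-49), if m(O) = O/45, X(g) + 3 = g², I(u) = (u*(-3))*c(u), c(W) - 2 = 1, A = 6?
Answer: 49/45 + √2899 ≈ 54.931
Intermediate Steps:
c(W) = 3 (c(W) = 2 + 1 = 3)
I(u) = -9*u (I(u) = (u*(-3))*3 = -3*u*3 = -9*u)
X(g) = -3 + g²
m(O) = O/45 (m(O) = O*(1/45) = O/45)
K(a) = √2899 (K(a) = √(-14 + (-3 + (-9*6)²)) = √(-14 + (-3 + (-54)²)) = √(-14 + (-3 + 2916)) = √(-14 + 2913) = √2899)
K(15) - m(-49) = √2899 - (-49)/45 = √2899 - 1*(-49/45) = √2899 + 49/45 = 49/45 + √2899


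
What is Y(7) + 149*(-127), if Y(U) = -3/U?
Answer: -132464/7 ≈ -18923.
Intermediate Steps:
Y(7) + 149*(-127) = -3/7 + 149*(-127) = -3*⅐ - 18923 = -3/7 - 18923 = -132464/7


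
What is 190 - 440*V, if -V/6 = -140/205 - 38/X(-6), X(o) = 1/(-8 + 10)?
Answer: -8292370/41 ≈ -2.0225e+5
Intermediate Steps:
X(o) = ½ (X(o) = 1/2 = ½)
V = 18864/41 (V = -6*(-140/205 - 38/½) = -6*(-140*1/205 - 38*2) = -6*(-28/41 - 76) = -6*(-3144/41) = 18864/41 ≈ 460.10)
190 - 440*V = 190 - 440*18864/41 = 190 - 8300160/41 = -8292370/41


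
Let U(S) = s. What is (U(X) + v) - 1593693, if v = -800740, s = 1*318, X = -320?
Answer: -2394115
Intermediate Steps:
s = 318
U(S) = 318
(U(X) + v) - 1593693 = (318 - 800740) - 1593693 = -800422 - 1593693 = -2394115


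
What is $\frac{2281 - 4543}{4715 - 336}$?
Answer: $- \frac{78}{151} \approx -0.51656$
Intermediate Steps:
$\frac{2281 - 4543}{4715 - 336} = - \frac{2262}{4715 - 336} = - \frac{2262}{4379} = \left(-2262\right) \frac{1}{4379} = - \frac{78}{151}$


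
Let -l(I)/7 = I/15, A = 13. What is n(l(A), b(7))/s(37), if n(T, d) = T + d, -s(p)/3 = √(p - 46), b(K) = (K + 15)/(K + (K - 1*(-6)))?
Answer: -149*I/270 ≈ -0.55185*I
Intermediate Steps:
b(K) = (15 + K)/(6 + 2*K) (b(K) = (15 + K)/(K + (K + 6)) = (15 + K)/(K + (6 + K)) = (15 + K)/(6 + 2*K))
l(I) = -7*I/15
s(p) = -3*√(-46 + p) (s(p) = -3*√(p - 46) = -3*√(-46 + p))
n(l(A), b(7))/s(37) = (-7/15*13 + (15 + 7)/(2*(3 + 7)))/((-3*√(-46 + 37))) = (-91/15 + (½)*22/10)/((-9*I)) = (-91/15 + (½)*(⅒)*22)/((-9*I)) = (-91/15 + 11/10)/((-9*I)) = -149*I/270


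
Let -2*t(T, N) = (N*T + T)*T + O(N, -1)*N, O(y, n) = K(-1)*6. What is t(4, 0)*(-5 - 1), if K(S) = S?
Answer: 48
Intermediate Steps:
O(y, n) = -6 (O(y, n) = -1*6 = -6)
t(T, N) = 3*N - T*(T + N*T)/2 (t(T, N) = -((N*T + T)*T - 6*N)/2 = -((T + N*T)*T - 6*N)/2 = -(T*(T + N*T) - 6*N)/2 = -(-6*N + T*(T + N*T))/2 = 3*N - T*(T + N*T)/2)
t(4, 0)*(-5 - 1) = (3*0 - ½*4² - ½*0*4²)*(-5 - 1) = (0 - ½*16 - ½*0*16)*(-6) = (0 - 8 + 0)*(-6) = -8*(-6) = 48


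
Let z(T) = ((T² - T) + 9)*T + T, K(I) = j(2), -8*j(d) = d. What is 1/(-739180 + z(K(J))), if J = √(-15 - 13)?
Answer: -64/47307685 ≈ -1.3528e-6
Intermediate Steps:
J = 2*I*√7 (J = √(-28) = 2*I*√7 ≈ 5.2915*I)
j(d) = -d/8
K(I) = -¼ (K(I) = -⅛*2 = -¼)
z(T) = T + T*(9 + T² - T) (z(T) = (9 + T² - T)*T + T = T*(9 + T² - T) + T = T + T*(9 + T² - T))
1/(-739180 + z(K(J))) = 1/(-739180 - (10 + (-¼)² - 1*(-¼))/4) = 1/(-739180 - (10 + 1/16 + ¼)/4) = 1/(-739180 - ¼*165/16) = 1/(-739180 - 165/64) = 1/(-47307685/64) = -64/47307685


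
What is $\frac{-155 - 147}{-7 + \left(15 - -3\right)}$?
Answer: $- \frac{302}{11} \approx -27.455$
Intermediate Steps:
$\frac{-155 - 147}{-7 + \left(15 - -3\right)} = \frac{1}{-7 + \left(15 + 3\right)} \left(-302\right) = \frac{1}{-7 + 18} \left(-302\right) = \frac{1}{11} \left(-302\right) = - \frac{302}{11}$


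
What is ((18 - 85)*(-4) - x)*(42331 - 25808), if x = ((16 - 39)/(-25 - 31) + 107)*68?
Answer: -1627565069/14 ≈ -1.1625e+8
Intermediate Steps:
x = 102255/14 (x = (-23/(-56) + 107)*68 = (-23*(-1/56) + 107)*68 = (23/56 + 107)*68 = (6015/56)*68 = 102255/14 ≈ 7303.9)
((18 - 85)*(-4) - x)*(42331 - 25808) = ((18 - 85)*(-4) - 1*102255/14)*(42331 - 25808) = (-67*(-4) - 102255/14)*16523 = (268 - 102255/14)*16523 = -98503/14*16523 = -1627565069/14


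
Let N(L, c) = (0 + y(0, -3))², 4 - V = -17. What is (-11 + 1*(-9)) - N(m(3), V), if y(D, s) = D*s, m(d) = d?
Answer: -20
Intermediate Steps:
V = 21 (V = 4 - 1*(-17) = 4 + 17 = 21)
N(L, c) = 0 (N(L, c) = (0 + 0*(-3))² = (0 + 0)² = 0² = 0)
(-11 + 1*(-9)) - N(m(3), V) = (-11 + 1*(-9)) - 1*0 = (-11 - 9) + 0 = -20 + 0 = -20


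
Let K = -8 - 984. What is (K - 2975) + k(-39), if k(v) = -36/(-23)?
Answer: -91205/23 ≈ -3965.4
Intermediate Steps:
K = -992
k(v) = 36/23 (k(v) = -36*(-1/23) = 36/23)
(K - 2975) + k(-39) = (-992 - 2975) + 36/23 = -3967 + 36/23 = -91205/23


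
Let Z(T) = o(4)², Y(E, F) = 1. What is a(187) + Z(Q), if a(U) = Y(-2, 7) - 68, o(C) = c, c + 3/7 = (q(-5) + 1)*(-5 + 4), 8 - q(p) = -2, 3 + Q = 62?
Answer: 3117/49 ≈ 63.612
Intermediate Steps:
Q = 59 (Q = -3 + 62 = 59)
q(p) = 10 (q(p) = 8 - 1*(-2) = 8 + 2 = 10)
c = -80/7 (c = -3/7 + (10 + 1)*(-5 + 4) = -3/7 + 11*(-1) = -3/7 - 11 = -80/7 ≈ -11.429)
o(C) = -80/7
Z(T) = 6400/49 (Z(T) = (-80/7)² = 6400/49)
a(U) = -67 (a(U) = 1 - 68 = -67)
a(187) + Z(Q) = -67 + 6400/49 = 3117/49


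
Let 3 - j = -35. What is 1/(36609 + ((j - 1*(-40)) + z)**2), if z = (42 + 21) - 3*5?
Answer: 1/52485 ≈ 1.9053e-5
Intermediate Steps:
j = 38 (j = 3 - 1*(-35) = 3 + 35 = 38)
z = 48 (z = 63 - 15 = 48)
1/(36609 + ((j - 1*(-40)) + z)**2) = 1/(36609 + ((38 - 1*(-40)) + 48)**2) = 1/(36609 + ((38 + 40) + 48)**2) = 1/(36609 + (78 + 48)**2) = 1/(36609 + 126**2) = 1/(36609 + 15876) = 1/52485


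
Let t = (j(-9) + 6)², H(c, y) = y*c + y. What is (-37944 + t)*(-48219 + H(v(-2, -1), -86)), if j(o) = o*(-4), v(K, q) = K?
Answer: 1741451940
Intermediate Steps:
H(c, y) = y + c*y (H(c, y) = c*y + y = y + c*y)
j(o) = -4*o
t = 1764 (t = (-4*(-9) + 6)² = (36 + 6)² = 42² = 1764)
(-37944 + t)*(-48219 + H(v(-2, -1), -86)) = (-37944 + 1764)*(-48219 - 86*(1 - 2)) = -36180*(-48219 - 86*(-1)) = -36180*(-48219 + 86) = -36180*(-48133) = 1741451940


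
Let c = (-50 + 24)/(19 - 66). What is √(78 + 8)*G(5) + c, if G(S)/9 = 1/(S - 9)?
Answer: 26/47 - 9*√86/4 ≈ -20.312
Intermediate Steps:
G(S) = 9/(-9 + S) (G(S) = 9/(S - 9) = 9/(-9 + S))
c = 26/47 (c = -26/(-47) = -26*(-1/47) = 26/47 ≈ 0.55319)
√(78 + 8)*G(5) + c = √(78 + 8)*(9/(-9 + 5)) + 26/47 = √86*(9/(-4)) + 26/47 = √86*(9*(-¼)) + 26/47 = √86*(-9/4) + 26/47 = -9*√86/4 + 26/47 = 26/47 - 9*√86/4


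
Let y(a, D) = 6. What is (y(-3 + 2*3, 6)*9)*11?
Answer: 594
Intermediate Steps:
(y(-3 + 2*3, 6)*9)*11 = (6*9)*11 = 54*11 = 594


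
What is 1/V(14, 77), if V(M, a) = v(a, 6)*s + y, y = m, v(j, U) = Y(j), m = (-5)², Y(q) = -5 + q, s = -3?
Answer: -1/191 ≈ -0.0052356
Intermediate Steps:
m = 25
v(j, U) = -5 + j
y = 25
V(M, a) = 40 - 3*a (V(M, a) = (-5 + a)*(-3) + 25 = (15 - 3*a) + 25 = 40 - 3*a)
1/V(14, 77) = 1/(40 - 3*77) = 1/(40 - 231) = 1/(-191) = -1/191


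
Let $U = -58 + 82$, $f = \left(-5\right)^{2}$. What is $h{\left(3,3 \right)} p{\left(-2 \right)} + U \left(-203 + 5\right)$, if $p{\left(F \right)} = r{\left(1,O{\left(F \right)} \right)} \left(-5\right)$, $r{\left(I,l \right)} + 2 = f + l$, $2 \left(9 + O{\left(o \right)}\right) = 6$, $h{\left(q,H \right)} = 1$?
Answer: $-4837$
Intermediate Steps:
$O{\left(o \right)} = -6$ ($O{\left(o \right)} = -9 + \frac{1}{2} \cdot 6 = -9 + 3 = -6$)
$f = 25$
$r{\left(I,l \right)} = 23 + l$ ($r{\left(I,l \right)} = -2 + \left(25 + l\right) = 23 + l$)
$U = 24$
$p{\left(F \right)} = -85$ ($p{\left(F \right)} = \left(23 - 6\right) \left(-5\right) = 17 \left(-5\right) = -85$)
$h{\left(3,3 \right)} p{\left(-2 \right)} + U \left(-203 + 5\right) = 1 \left(-85\right) + 24 \left(-203 + 5\right) = -85 + 24 \left(-198\right) = -85 - 4752 = -4837$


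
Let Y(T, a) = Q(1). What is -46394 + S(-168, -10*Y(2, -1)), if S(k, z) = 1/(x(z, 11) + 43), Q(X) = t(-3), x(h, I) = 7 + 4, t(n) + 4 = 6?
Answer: -2505275/54 ≈ -46394.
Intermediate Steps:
t(n) = 2 (t(n) = -4 + 6 = 2)
x(h, I) = 11
Q(X) = 2
Y(T, a) = 2
S(k, z) = 1/54 (S(k, z) = 1/(11 + 43) = 1/54)
-46394 + S(-168, -10*Y(2, -1)) = -46394 + 1/54 = -2505275/54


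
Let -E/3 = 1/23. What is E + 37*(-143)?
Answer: -121696/23 ≈ -5291.1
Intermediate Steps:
E = -3/23 ≈ -0.13043
E + 37*(-143) = -3/23 + 37*(-143) = -3/23 - 5291 = -121696/23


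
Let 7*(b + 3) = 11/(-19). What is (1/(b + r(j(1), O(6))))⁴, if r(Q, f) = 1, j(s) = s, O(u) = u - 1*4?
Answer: 312900721/5887339441 ≈ 0.053148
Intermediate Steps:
O(u) = -4 + u (O(u) = u - 4 = -4 + u)
b = -410/133 (b = -3 + (11/(-19))/7 = -3 + (11*(-1/19))/7 = -3 + (⅐)*(-11/19) = -3 - 11/133 = -410/133 ≈ -3.0827)
(1/(b + r(j(1), O(6))))⁴ = (1/(-410/133 + 1))⁴ = (1/(-277/133))⁴ = (-133/277)⁴ = 312900721/5887339441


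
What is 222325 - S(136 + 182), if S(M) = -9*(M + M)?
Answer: 228049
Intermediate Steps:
S(M) = -18*M
222325 - S(136 + 182) = 222325 - (-18)*(136 + 182) = 222325 - (-18)*318 = 222325 - 1*(-5724) = 222325 + 5724 = 228049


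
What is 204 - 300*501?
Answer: -150096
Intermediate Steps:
204 - 300*501 = 204 - 150300 = -150096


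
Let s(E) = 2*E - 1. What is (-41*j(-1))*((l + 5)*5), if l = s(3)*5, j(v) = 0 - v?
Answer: -6150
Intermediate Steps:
s(E) = -1 + 2*E
j(v) = -v
l = 25 (l = (-1 + 2*3)*5 = (-1 + 6)*5 = 5*5 = 25)
(-41*j(-1))*((l + 5)*5) = (-(-41)*(-1))*((25 + 5)*5) = (-41*1)*(30*5) = -41*150 = -6150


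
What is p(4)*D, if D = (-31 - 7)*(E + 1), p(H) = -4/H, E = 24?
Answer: 950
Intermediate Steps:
D = -950 (D = (-31 - 7)*(24 + 1) = -38*25 = -950)
p(4)*D = -4/4*(-950) = -4*¼*(-950) = -1*(-950) = 950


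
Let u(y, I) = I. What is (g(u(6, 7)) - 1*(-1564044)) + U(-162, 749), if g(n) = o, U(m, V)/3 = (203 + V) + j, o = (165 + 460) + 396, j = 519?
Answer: 1569478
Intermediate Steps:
o = 1021 (o = 625 + 396 = 1021)
U(m, V) = 2166 + 3*V (U(m, V) = 3*((203 + V) + 519) = 3*(722 + V) = 2166 + 3*V)
g(n) = 1021
(g(u(6, 7)) - 1*(-1564044)) + U(-162, 749) = (1021 - 1*(-1564044)) + (2166 + 3*749) = (1021 + 1564044) + (2166 + 2247) = 1565065 + 4413 = 1569478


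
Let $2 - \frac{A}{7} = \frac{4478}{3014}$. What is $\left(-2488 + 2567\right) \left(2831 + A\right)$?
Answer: $\frac{337467618}{1507} \approx 2.2393 \cdot 10^{5}$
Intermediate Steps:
$A = \frac{5425}{1507}$ ($A = 14 - 7 \cdot \frac{4478}{3014} = 14 - 7 \cdot 4478 \cdot \frac{1}{3014} = 14 - \frac{15673}{1507} = \frac{5425}{1507} \approx 3.5999$)
$\left(-2488 + 2567\right) \left(2831 + A\right) = \left(-2488 + 2567\right) \left(2831 + \frac{5425}{1507}\right) = 79 \cdot \frac{4271742}{1507} = \frac{337467618}{1507}$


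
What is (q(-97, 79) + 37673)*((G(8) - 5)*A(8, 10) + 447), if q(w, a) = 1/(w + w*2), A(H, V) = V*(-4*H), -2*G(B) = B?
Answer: 12157791778/97 ≈ 1.2534e+8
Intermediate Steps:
G(B) = -B/2
A(H, V) = -4*H*V
q(w, a) = 1/(3*w) (q(w, a) = 1/(w + 2*w) = 1/(3*w))
(q(-97, 79) + 37673)*((G(8) - 5)*A(8, 10) + 447) = ((⅓)/(-97) + 37673)*((-½*8 - 5)*(-4*8*10) + 447) = ((⅓)*(-1/97) + 37673)*((-4 - 5)*(-320) + 447) = (-1/291 + 37673)*(-9*(-320) + 447) = 10962842*(2880 + 447)/291 = (10962842/291)*3327 = 12157791778/97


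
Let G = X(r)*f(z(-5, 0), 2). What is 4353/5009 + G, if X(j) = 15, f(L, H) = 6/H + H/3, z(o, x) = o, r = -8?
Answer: 279848/5009 ≈ 55.869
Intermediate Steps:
f(L, H) = 6/H + H/3 (f(L, H) = 6/H + H*(⅓) = 6/H + H/3)
G = 55 (G = 15*(6/2 + (⅓)*2) = 15*(6*(½) + ⅔) = 15*(3 + ⅔) = 15*(11/3) = 55)
4353/5009 + G = 4353/5009 + 55 = 279848/5009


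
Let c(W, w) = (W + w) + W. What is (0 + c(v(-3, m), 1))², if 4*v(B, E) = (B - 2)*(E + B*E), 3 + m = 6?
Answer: 256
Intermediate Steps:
m = 3 (m = -3 + 6 = 3)
v(B, E) = (-2 + B)*(E + B*E)/4 (v(B, E) = ((B - 2)*(E + B*E))/4 = ((-2 + B)*(E + B*E))/4 = (-2 + B)*(E + B*E)/4)
c(W, w) = w + 2*W
(0 + c(v(-3, m), 1))² = (0 + (1 + 2*((¼)*3*(-2 + (-3)² - 1*(-3)))))² = (0 + (1 + 2*((¼)*3*(-2 + 9 + 3))))² = (0 + (1 + 2*((¼)*3*10)))² = (0 + (1 + 2*(15/2)))² = (0 + (1 + 15))² = (0 + 16)² = 16² = 256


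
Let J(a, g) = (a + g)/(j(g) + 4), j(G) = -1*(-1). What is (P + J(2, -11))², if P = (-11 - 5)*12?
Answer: 938961/25 ≈ 37558.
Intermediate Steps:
j(G) = 1
P = -192 (P = -16*12 = -192)
J(a, g) = a/5 + g/5 (J(a, g) = (a + g)/(1 + 4) = (a + g)/5 = (a + g)*(⅕) = a/5 + g/5)
(P + J(2, -11))² = (-192 + ((⅕)*2 + (⅕)*(-11)))² = (-192 + (⅖ - 11/5))² = (-192 - 9/5)² = (-969/5)² = 938961/25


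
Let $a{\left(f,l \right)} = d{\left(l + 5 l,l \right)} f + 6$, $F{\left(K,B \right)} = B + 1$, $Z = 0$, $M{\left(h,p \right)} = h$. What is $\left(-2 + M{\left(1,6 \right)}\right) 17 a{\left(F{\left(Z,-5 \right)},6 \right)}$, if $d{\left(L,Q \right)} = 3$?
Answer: $102$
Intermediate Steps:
$F{\left(K,B \right)} = 1 + B$
$a{\left(f,l \right)} = 6 + 3 f$ ($a{\left(f,l \right)} = 3 f + 6 = 6 + 3 f$)
$\left(-2 + M{\left(1,6 \right)}\right) 17 a{\left(F{\left(Z,-5 \right)},6 \right)} = \left(-2 + 1\right) 17 \left(6 + 3 \left(1 - 5\right)\right) = \left(-1\right) 17 \left(6 + 3 \left(-4\right)\right) = - 17 \left(6 - 12\right) = \left(-17\right) \left(-6\right) = 102$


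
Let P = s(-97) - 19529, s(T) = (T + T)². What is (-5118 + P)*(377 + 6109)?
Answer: 84246654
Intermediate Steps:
s(T) = 4*T² (s(T) = (2*T)² = 4*T²)
P = 18107 (P = 4*(-97)² - 19529 = 4*9409 - 19529 = 37636 - 19529 = 18107)
(-5118 + P)*(377 + 6109) = (-5118 + 18107)*(377 + 6109) = 12989*6486 = 84246654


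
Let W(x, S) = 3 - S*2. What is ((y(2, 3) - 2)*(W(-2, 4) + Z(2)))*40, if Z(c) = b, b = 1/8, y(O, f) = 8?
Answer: -1170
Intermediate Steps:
b = ⅛ ≈ 0.12500
Z(c) = ⅛
W(x, S) = 3 - 2*S
((y(2, 3) - 2)*(W(-2, 4) + Z(2)))*40 = ((8 - 2)*((3 - 2*4) + ⅛))*40 = (6*((3 - 8) + ⅛))*40 = (6*(-5 + ⅛))*40 = (6*(-39/8))*40 = -117/4*40 = -1170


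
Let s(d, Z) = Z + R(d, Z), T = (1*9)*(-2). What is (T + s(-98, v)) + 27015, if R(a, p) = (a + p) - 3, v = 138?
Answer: 27172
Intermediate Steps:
T = -18 (T = 9*(-2) = -18)
R(a, p) = -3 + a + p
s(d, Z) = -3 + d + 2*Z (s(d, Z) = Z + (-3 + d + Z) = Z + (-3 + Z + d) = -3 + d + 2*Z)
(T + s(-98, v)) + 27015 = (-18 + (-3 - 98 + 2*138)) + 27015 = (-18 + (-3 - 98 + 276)) + 27015 = (-18 + 175) + 27015 = 157 + 27015 = 27172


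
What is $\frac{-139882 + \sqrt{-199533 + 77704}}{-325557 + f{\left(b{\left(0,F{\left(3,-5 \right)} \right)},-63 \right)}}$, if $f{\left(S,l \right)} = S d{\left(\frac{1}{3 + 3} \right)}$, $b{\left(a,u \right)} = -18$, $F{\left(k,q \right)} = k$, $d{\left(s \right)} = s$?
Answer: $\frac{69941}{162780} - \frac{i \sqrt{121829}}{325560} \approx 0.42967 - 0.0010721 i$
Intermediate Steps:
$f{\left(S,l \right)} = \frac{S}{6}$ ($f{\left(S,l \right)} = \frac{S}{3 + 3} = \frac{S}{6}$)
$\frac{-139882 + \sqrt{-199533 + 77704}}{-325557 + f{\left(b{\left(0,F{\left(3,-5 \right)} \right)},-63 \right)}} = \frac{-139882 + \sqrt{-199533 + 77704}}{-325557 + \frac{1}{6} \left(-18\right)} = \frac{-139882 + \sqrt{-121829}}{-325557 - 3} = \frac{-139882 + i \sqrt{121829}}{-325560} = \left(-139882 + i \sqrt{121829}\right) \left(- \frac{1}{325560}\right) = \frac{69941}{162780} - \frac{i \sqrt{121829}}{325560}$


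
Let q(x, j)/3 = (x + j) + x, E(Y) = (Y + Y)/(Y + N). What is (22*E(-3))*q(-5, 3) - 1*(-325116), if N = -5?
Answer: 649539/2 ≈ 3.2477e+5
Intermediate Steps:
E(Y) = 2*Y/(-5 + Y) (E(Y) = (Y + Y)/(Y - 5) = (2*Y)/(-5 + Y) = 2*Y/(-5 + Y))
q(x, j) = 3*j + 6*x (q(x, j) = 3*((x + j) + x) = 3*((j + x) + x) = 3*(j + 2*x) = 3*j + 6*x)
(22*E(-3))*q(-5, 3) - 1*(-325116) = (22*(2*(-3)/(-5 - 3)))*(3*3 + 6*(-5)) - 1*(-325116) = (22*(2*(-3)/(-8)))*(9 - 30) + 325116 = (22*(2*(-3)*(-⅛)))*(-21) + 325116 = (22*(¾))*(-21) + 325116 = (33/2)*(-21) + 325116 = -693/2 + 325116 = 649539/2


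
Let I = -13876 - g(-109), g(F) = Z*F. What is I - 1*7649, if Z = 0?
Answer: -21525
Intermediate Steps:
g(F) = 0 (g(F) = 0*F = 0)
I = -13876 (I = -13876 - 1*0 = -13876 + 0 = -13876)
I - 1*7649 = -13876 - 1*7649 = -13876 - 7649 = -21525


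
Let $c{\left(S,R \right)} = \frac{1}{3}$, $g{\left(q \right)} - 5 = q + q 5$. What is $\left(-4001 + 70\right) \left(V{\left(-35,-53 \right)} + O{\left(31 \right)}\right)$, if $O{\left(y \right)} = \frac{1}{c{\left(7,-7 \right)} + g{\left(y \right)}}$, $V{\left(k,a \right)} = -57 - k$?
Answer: $\frac{49628875}{574} \approx 86462.0$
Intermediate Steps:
$g{\left(q \right)} = 5 + 6 q$ ($g{\left(q \right)} = 5 + \left(q + q 5\right) = 5 + \left(q + 5 q\right) = 5 + 6 q$)
$c{\left(S,R \right)} = \frac{1}{3}$
$O{\left(y \right)} = \frac{1}{\frac{16}{3} + 6 y}$ ($O{\left(y \right)} = \frac{1}{\frac{1}{3} + \left(5 + 6 y\right)} = \frac{1}{\frac{16}{3} + 6 y}$)
$\left(-4001 + 70\right) \left(V{\left(-35,-53 \right)} + O{\left(31 \right)}\right) = \left(-4001 + 70\right) \left(\left(-57 - -35\right) + \frac{3}{2 \left(8 + 9 \cdot 31\right)}\right) = - 3931 \left(\left(-57 + 35\right) + \frac{3}{2 \left(8 + 279\right)}\right) = - 3931 \left(-22 + \frac{3}{2 \cdot 287}\right) = - 3931 \left(-22 + \frac{3}{2} \cdot \frac{1}{287}\right) = - 3931 \left(-22 + \frac{3}{574}\right) = \left(-3931\right) \left(- \frac{12625}{574}\right) = \frac{49628875}{574}$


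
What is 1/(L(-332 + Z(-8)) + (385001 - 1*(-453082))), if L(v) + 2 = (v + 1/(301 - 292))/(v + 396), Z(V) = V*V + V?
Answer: 1080/905124997 ≈ 1.1932e-6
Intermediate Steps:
Z(V) = V + V² (Z(V) = V² + V = V + V²)
L(v) = -2 + (⅑ + v)/(396 + v) (L(v) = -2 + (v + 1/(301 - 292))/(v + 396) = -2 + (v + 1/9)/(396 + v) = -2 + (v + ⅑)/(396 + v) = -2 + (⅑ + v)/(396 + v))
1/(L(-332 + Z(-8)) + (385001 - 1*(-453082))) = 1/((-7127/9 - (-332 - 8*(1 - 8)))/(396 + (-332 - 8*(1 - 8))) + (385001 - 1*(-453082))) = 1/((-7127/9 - (-332 - 8*(-7)))/(396 + (-332 - 8*(-7))) + (385001 + 453082)) = 1/((-7127/9 - (-332 + 56))/(396 + (-332 + 56)) + 838083) = 1/((-7127/9 - 1*(-276))/(396 - 276) + 838083) = 1/((-7127/9 + 276)/120 + 838083) = 1/((1/120)*(-4643/9) + 838083) = 1/(-4643/1080 + 838083) = 1/(905124997/1080) = 1080/905124997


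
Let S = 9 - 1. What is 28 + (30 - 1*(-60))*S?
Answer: 748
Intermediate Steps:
S = 8
28 + (30 - 1*(-60))*S = 28 + (30 - 1*(-60))*8 = 28 + (30 + 60)*8 = 28 + 90*8 = 28 + 720 = 748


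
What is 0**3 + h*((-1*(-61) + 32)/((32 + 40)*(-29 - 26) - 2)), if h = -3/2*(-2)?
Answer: -279/3962 ≈ -0.070419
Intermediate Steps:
h = 3 (h = -3*1/2*(-2) = -3/2*(-2) = 3)
0**3 + h*((-1*(-61) + 32)/((32 + 40)*(-29 - 26) - 2)) = 0**3 + 3*((-1*(-61) + 32)/((32 + 40)*(-29 - 26) - 2)) = 0 + 3*((61 + 32)/(72*(-55) - 2)) = 0 + 3*(93/(-3960 - 2)) = 0 + 3*(93/(-3962)) = 0 + 3*(93*(-1/3962)) = 0 + 3*(-93/3962) = 0 - 279/3962 = -279/3962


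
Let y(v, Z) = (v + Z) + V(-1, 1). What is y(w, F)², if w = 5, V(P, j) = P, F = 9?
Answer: 169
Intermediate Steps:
y(v, Z) = -1 + Z + v (y(v, Z) = (v + Z) - 1 = (Z + v) - 1 = -1 + Z + v)
y(w, F)² = (-1 + 9 + 5)² = 13² = 169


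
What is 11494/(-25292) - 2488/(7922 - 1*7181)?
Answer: -35721775/9370686 ≈ -3.8121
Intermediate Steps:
11494/(-25292) - 2488/(7922 - 1*7181) = 11494*(-1/25292) - 2488/(7922 - 7181) = -5747/12646 - 2488/741 = -35721775/9370686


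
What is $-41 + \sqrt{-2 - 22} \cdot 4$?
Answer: $-41 + 8 i \sqrt{6} \approx -41.0 + 19.596 i$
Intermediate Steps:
$-41 + \sqrt{-2 - 22} \cdot 4 = -41 + \sqrt{-24} \cdot 4 = -41 + 2 i \sqrt{6} \cdot 4 = -41 + 8 i \sqrt{6}$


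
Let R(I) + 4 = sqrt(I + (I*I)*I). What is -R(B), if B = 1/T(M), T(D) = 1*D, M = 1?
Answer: 4 - sqrt(2) ≈ 2.5858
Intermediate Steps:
T(D) = D
B = 1 (B = 1/1 = 1)
R(I) = -4 + sqrt(I + I**3) (R(I) = -4 + sqrt(I + (I*I)*I) = -4 + sqrt(I + I**2*I) = -4 + sqrt(I + I**3))
-R(B) = -(-4 + sqrt(1 + 1**3)) = -(-4 + sqrt(1 + 1)) = -(-4 + sqrt(2)) = 4 - sqrt(2)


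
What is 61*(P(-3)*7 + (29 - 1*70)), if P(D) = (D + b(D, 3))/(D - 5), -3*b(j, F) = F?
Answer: -4575/2 ≈ -2287.5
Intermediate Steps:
b(j, F) = -F/3
P(D) = (-1 + D)/(-5 + D) (P(D) = (D - 1/3*3)/(D - 5) = (D - 1)/(-5 + D) = (-1 + D)/(-5 + D))
61*(P(-3)*7 + (29 - 1*70)) = 61*(((-1 - 3)/(-5 - 3))*7 + (29 - 1*70)) = 61*((-4/(-8))*7 + (29 - 70)) = 61*(-1/8*(-4)*7 - 41) = 61*((1/2)*7 - 41) = 61*(7/2 - 41) = 61*(-75/2) = -4575/2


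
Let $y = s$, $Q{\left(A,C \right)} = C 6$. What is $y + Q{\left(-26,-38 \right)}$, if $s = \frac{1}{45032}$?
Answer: $- \frac{10267295}{45032} \approx -228.0$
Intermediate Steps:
$s = \frac{1}{45032} \approx 2.2206 \cdot 10^{-5}$
$Q{\left(A,C \right)} = 6 C$
$y = \frac{1}{45032} \approx 2.2206 \cdot 10^{-5}$
$y + Q{\left(-26,-38 \right)} = \frac{1}{45032} + 6 \left(-38\right) = \frac{1}{45032} - 228 = - \frac{10267295}{45032}$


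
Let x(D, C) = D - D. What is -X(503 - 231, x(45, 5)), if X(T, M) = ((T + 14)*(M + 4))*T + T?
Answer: -311440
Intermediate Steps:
x(D, C) = 0
X(T, M) = T + T*(4 + M)*(14 + T) (X(T, M) = ((14 + T)*(4 + M))*T + T = ((4 + M)*(14 + T))*T + T = T*(4 + M)*(14 + T) + T = T + T*(4 + M)*(14 + T))
-X(503 - 231, x(45, 5)) = -(503 - 231)*(57 + 4*(503 - 231) + 14*0 + 0*(503 - 231)) = -272*(57 + 4*272 + 0 + 0*272) = -272*(57 + 1088 + 0 + 0) = -272*1145 = -1*311440 = -311440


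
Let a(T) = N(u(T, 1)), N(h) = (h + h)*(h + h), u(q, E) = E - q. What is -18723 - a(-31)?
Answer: -22819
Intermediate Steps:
N(h) = 4*h² (N(h) = (2*h)*(2*h) = 4*h²)
a(T) = 4*(1 - T)²
-18723 - a(-31) = -18723 - 4*(-1 - 31)² = -18723 - 4*(-32)² = -18723 - 4*1024 = -18723 - 1*4096 = -18723 - 4096 = -22819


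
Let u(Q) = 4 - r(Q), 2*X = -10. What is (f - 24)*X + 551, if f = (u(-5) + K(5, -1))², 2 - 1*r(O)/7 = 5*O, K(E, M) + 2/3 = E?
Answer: -1462781/9 ≈ -1.6253e+5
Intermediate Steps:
X = -5 (X = (½)*(-10) = -5)
K(E, M) = -⅔ + E
r(O) = 14 - 35*O
u(Q) = -10 + 35*Q (u(Q) = 4 - (14 - 35*Q) = 4 + (-14 + 35*Q) = -10 + 35*Q)
f = 293764/9 (f = ((-10 + 35*(-5)) + (-⅔ + 5))² = ((-10 - 175) + 13/3)² = (-185 + 13/3)² = (-542/3)² = 293764/9 ≈ 32640.)
(f - 24)*X + 551 = (293764/9 - 24)*(-5) + 551 = (293548/9)*(-5) + 551 = -1467740/9 + 551 = -1462781/9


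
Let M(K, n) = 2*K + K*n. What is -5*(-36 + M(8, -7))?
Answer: 380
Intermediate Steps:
-5*(-36 + M(8, -7)) = -5*(-36 + 8*(2 - 7)) = -5*(-36 + 8*(-5)) = -5*(-36 - 40) = -5*(-76) = 380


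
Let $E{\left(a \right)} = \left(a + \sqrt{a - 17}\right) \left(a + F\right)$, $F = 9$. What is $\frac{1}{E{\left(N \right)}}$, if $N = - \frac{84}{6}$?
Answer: $\frac{14}{1135} + \frac{i \sqrt{31}}{1135} \approx 0.012335 + 0.0049055 i$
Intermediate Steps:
$N = -14$ ($N = \left(-84\right) \frac{1}{6} = -14$)
$E{\left(a \right)} = \left(9 + a\right) \left(a + \sqrt{-17 + a}\right)$ ($E{\left(a \right)} = \left(a + \sqrt{a - 17}\right) \left(a + 9\right) = \left(a + \sqrt{-17 + a}\right) \left(9 + a\right) = \left(9 + a\right) \left(a + \sqrt{-17 + a}\right)$)
$\frac{1}{E{\left(N \right)}} = \frac{1}{\left(-14\right)^{2} + 9 \left(-14\right) + 9 \sqrt{-17 - 14} - 14 \sqrt{-17 - 14}} = \frac{1}{196 - 126 + 9 \sqrt{-31} - 14 \sqrt{-31}} = \frac{1}{196 - 126 + 9 i \sqrt{31} - 14 i \sqrt{31}} = \frac{1}{70 - 5 i \sqrt{31}}$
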